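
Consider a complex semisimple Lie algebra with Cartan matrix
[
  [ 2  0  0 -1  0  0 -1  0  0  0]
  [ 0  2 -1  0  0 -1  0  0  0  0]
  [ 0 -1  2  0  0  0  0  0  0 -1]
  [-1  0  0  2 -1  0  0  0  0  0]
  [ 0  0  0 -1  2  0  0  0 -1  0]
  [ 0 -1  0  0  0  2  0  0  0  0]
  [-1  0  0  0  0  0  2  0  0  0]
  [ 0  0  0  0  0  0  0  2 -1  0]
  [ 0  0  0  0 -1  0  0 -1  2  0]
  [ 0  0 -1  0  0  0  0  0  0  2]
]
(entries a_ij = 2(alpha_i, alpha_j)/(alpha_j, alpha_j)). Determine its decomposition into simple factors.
The diagram associated to this matrix has two connected components: the simple roots {alpha_2, alpha_3, alpha_6, alpha_10} form a chain of 4 nodes with single edges (A_4), and {alpha_1, alpha_4, alpha_5, alpha_7, alpha_8, alpha_9} form a chain of 6 nodes with single edges (A_6). A semisimple Lie algebra decomposes uniquely as the direct sum of simple ideals, one per connected component of its Dynkin diagram, so g ≅ A_4 ⊕ A_6 (dimension 24 + 48 = 72).

A_4 (sl(5)) + A_6 (sl(7))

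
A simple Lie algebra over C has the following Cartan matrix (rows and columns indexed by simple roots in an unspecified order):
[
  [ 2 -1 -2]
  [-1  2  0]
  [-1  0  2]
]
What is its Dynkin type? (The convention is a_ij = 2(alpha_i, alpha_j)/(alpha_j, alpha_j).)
The matrix has rank 3 with 2's on the diagonal. Reading the off-diagonal entries as Dynkin edges (a single edge where a_ij = a_ji = -1; a double or triple edge where a_ij * a_ji = 2 or 3), the diagram is a chain of 3 nodes with a double edge at one end; the terminal node there is the unique short simple root (B_3). One simple-root ordering that puts it in standard form is (alpha_2, alpha_1, alpha_3). So the algebra is type B_3, i.e. so(7).

B_3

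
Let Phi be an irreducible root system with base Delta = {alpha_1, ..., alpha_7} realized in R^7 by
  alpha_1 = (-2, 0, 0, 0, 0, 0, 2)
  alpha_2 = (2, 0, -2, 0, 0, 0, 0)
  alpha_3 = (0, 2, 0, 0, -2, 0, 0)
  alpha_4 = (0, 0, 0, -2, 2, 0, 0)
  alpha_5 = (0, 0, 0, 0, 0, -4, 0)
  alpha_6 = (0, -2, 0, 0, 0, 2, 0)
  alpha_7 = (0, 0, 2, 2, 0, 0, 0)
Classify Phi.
Compute the Cartan integers a_ij = 2(alpha_i, alpha_j)/(alpha_j, alpha_j); the resulting 7x7 Cartan matrix is
[[2, -1, 0, 0, 0, 0, 0], [-1, 2, 0, 0, 0, 0, -1], [0, 0, 2, -1, 0, -1, 0], [0, 0, -1, 2, 0, 0, -1], [0, 0, 0, 0, 2, -2, 0], [0, 0, -1, 0, -1, 2, 0], [0, -1, 0, -1, 0, 0, 2]].
The roots have two lengths (squared-length ratio 2:1); the short ones are alpha_{1,2,3,4,6,7}. The associated Dynkin diagram is a chain of 7 nodes with a double edge at one end; the terminal node there is the unique long simple root (C_7), so the type is C_7 (the algebra sp(14)).

type C_7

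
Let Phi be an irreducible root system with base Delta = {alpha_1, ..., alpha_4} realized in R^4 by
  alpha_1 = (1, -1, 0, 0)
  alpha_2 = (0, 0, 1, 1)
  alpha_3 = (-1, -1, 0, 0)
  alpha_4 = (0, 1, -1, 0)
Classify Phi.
D4

Compute the Cartan integers a_ij = 2(alpha_i, alpha_j)/(alpha_j, alpha_j); the resulting 4x4 Cartan matrix is
[[2, 0, 0, -1], [0, 2, 0, -1], [0, 0, 2, -1], [-1, -1, -1, 2]].
All simple roots have the same length, so the diagram is simply laced. The associated Dynkin diagram is a chain of 2 nodes with a fork of two nodes at one end (D_4), so the type is D_4 (the algebra so(8)).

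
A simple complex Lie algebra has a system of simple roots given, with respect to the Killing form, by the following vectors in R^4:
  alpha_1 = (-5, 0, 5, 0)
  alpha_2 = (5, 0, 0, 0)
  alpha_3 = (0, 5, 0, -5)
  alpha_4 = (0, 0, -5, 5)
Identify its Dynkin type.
Compute the Cartan integers a_ij = 2(alpha_i, alpha_j)/(alpha_j, alpha_j); the resulting 4x4 Cartan matrix is
[[2, -2, 0, -1], [-1, 2, 0, 0], [0, 0, 2, -1], [-1, 0, -1, 2]].
The roots have two lengths (squared-length ratio 2:1); the short ones are alpha_{2}. The associated Dynkin diagram is a chain of 4 nodes with a double edge at one end; the terminal node there is the unique short simple root (B_4), so the type is B_4 (the algebra so(9)).

B_4 (so(9))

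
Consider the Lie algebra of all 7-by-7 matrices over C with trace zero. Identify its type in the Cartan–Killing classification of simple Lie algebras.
This is sl(7), which has dimension 7^2 - 1 = 48 and rank 7 - 1 = 6 (a Cartan subalgebra is the diagonal traceless matrices). In the classification of classical Lie algebras, the special linear algebra sl(n+1) has type A_n; here n = 6, so the Dynkin diagram is a chain of 6 nodes with single edges (A_6). Hence the type is A_6.

A6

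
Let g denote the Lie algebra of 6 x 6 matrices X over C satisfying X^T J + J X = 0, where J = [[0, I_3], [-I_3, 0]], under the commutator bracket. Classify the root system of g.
C_3 (sp(6))

This is sp(6), which has dimension 6(6+1)/2 = 21 and rank 6/2 = 3. In the classification of classical Lie algebras, the symplectic algebra sp(2n) has type C_n; here n = 3, so the Dynkin diagram is a chain of 3 nodes with a double edge at one end; the terminal node there is the unique long simple root (C_3). Hence the type is C_3.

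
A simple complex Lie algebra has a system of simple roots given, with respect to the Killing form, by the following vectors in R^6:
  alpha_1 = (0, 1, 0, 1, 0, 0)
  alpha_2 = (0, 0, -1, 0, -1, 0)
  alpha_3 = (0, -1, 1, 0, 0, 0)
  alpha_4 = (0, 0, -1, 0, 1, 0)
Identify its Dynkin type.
D4

Compute the Cartan integers a_ij = 2(alpha_i, alpha_j)/(alpha_j, alpha_j); the resulting 4x4 Cartan matrix is
[[2, 0, -1, 0], [0, 2, -1, 0], [-1, -1, 2, -1], [0, 0, -1, 2]].
All simple roots have the same length, so the diagram is simply laced. The associated Dynkin diagram is a chain of 2 nodes with a fork of two nodes at one end (D_4), so the type is D_4 (the algebra so(8)).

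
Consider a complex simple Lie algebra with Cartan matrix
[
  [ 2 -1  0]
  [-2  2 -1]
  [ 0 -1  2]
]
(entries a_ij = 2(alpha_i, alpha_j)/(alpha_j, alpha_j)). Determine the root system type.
The matrix has rank 3 with 2's on the diagonal. Reading the off-diagonal entries as Dynkin edges (a single edge where a_ij = a_ji = -1; a double or triple edge where a_ij * a_ji = 2 or 3), the diagram is a chain of 3 nodes with a double edge at one end; the terminal node there is the unique short simple root (B_3). One simple-root ordering that puts it in standard form is (alpha_3, alpha_2, alpha_1). So the algebra is type B_3, i.e. so(7).

B_3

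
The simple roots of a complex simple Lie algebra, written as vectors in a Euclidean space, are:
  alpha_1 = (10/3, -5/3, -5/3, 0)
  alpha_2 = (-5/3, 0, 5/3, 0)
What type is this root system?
G2

Compute the Cartan integers a_ij = 2(alpha_i, alpha_j)/(alpha_j, alpha_j); the resulting 2x2 Cartan matrix is
[[2, -3], [-1, 2]].
The roots have two lengths (squared-length ratio 3:1); the short ones are alpha_{2}. The associated Dynkin diagram is two nodes joined by a triple edge (G_2), so the type is G_2.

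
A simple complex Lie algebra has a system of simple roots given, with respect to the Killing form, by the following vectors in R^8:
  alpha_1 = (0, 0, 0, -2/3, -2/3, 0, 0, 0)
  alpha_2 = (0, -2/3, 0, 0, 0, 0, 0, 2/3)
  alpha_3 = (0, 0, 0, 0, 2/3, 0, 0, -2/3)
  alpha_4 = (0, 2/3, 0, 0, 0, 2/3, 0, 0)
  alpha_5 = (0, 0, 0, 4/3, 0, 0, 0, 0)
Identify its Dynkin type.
C_5

Compute the Cartan integers a_ij = 2(alpha_i, alpha_j)/(alpha_j, alpha_j); the resulting 5x5 Cartan matrix is
[[2, 0, -1, 0, -1], [0, 2, -1, -1, 0], [-1, -1, 2, 0, 0], [0, -1, 0, 2, 0], [-2, 0, 0, 0, 2]].
The roots have two lengths (squared-length ratio 2:1); the short ones are alpha_{1,2,3,4}. The associated Dynkin diagram is a chain of 5 nodes with a double edge at one end; the terminal node there is the unique long simple root (C_5), so the type is C_5 (the algebra sp(10)).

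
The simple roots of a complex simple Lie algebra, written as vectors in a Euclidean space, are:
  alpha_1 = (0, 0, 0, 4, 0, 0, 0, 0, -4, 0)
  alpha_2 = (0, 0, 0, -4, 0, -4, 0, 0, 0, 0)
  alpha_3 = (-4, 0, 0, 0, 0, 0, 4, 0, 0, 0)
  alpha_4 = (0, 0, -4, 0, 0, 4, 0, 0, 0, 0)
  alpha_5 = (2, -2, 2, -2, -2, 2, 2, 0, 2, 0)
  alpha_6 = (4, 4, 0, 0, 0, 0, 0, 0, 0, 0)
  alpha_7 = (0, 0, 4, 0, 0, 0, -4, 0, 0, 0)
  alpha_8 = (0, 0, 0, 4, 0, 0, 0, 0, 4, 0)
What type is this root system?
type E_8

Compute the Cartan integers a_ij = 2(alpha_i, alpha_j)/(alpha_j, alpha_j); the resulting 8x8 Cartan matrix is
[[2, -1, 0, 0, -1, 0, 0, 0], [-1, 2, 0, -1, 0, 0, 0, -1], [0, 0, 2, 0, 0, -1, -1, 0], [0, -1, 0, 2, 0, 0, -1, 0], [-1, 0, 0, 0, 2, 0, 0, 0], [0, 0, -1, 0, 0, 2, 0, 0], [0, 0, -1, -1, 0, 0, 2, 0], [0, -1, 0, 0, 0, 0, 0, 2]].
All simple roots have the same length, so the diagram is simply laced. The associated Dynkin diagram is a chain of 7 nodes with one extra node attached to the third node from one end (E_8), so the type is E_8.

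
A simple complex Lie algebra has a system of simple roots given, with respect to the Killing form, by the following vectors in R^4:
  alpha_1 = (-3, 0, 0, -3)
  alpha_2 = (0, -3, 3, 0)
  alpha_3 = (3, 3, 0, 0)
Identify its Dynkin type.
Compute the Cartan integers a_ij = 2(alpha_i, alpha_j)/(alpha_j, alpha_j); the resulting 3x3 Cartan matrix is
[[2, 0, -1], [0, 2, -1], [-1, -1, 2]].
All simple roots have the same length, so the diagram is simply laced. The associated Dynkin diagram is a chain of 3 nodes with single edges (A_3), so the type is A_3 (the algebra sl(4)).

A_3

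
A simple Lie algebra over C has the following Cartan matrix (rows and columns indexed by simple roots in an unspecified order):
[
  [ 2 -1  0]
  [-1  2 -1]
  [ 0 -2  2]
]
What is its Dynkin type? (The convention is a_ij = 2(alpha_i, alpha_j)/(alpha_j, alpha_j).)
type C_3

The matrix has rank 3 with 2's on the diagonal. Reading the off-diagonal entries as Dynkin edges (a single edge where a_ij = a_ji = -1; a double or triple edge where a_ij * a_ji = 2 or 3), the diagram is a chain of 3 nodes with a double edge at one end; the terminal node there is the unique long simple root (C_3). One simple-root ordering that puts it in standard form is (alpha_1, alpha_2, alpha_3). So the algebra is type C_3, i.e. sp(6).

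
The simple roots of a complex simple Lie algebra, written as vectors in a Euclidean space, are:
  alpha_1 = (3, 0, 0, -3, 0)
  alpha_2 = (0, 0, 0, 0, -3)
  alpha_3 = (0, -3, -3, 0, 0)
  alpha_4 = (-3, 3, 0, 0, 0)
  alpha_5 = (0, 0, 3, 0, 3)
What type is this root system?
Compute the Cartan integers a_ij = 2(alpha_i, alpha_j)/(alpha_j, alpha_j); the resulting 5x5 Cartan matrix is
[[2, 0, 0, -1, 0], [0, 2, 0, 0, -1], [0, 0, 2, -1, -1], [-1, 0, -1, 2, 0], [0, -2, -1, 0, 2]].
The roots have two lengths (squared-length ratio 2:1); the short ones are alpha_{2}. The associated Dynkin diagram is a chain of 5 nodes with a double edge at one end; the terminal node there is the unique short simple root (B_5), so the type is B_5 (the algebra so(11)).

B5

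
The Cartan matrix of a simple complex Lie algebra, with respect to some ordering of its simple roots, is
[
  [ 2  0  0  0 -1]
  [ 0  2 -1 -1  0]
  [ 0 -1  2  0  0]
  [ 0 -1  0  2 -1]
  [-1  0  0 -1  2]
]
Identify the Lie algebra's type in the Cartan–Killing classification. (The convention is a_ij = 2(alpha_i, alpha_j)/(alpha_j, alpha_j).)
The matrix has rank 5 with 2's on the diagonal. Reading the off-diagonal entries as Dynkin edges (a single edge where a_ij = a_ji = -1; a double or triple edge where a_ij * a_ji = 2 or 3), the diagram is a chain of 5 nodes with single edges (A_5). One simple-root ordering that puts it in standard form is (alpha_1, alpha_5, alpha_4, alpha_2, alpha_3). So the algebra is type A_5, i.e. sl(6).

A_5 (sl(6))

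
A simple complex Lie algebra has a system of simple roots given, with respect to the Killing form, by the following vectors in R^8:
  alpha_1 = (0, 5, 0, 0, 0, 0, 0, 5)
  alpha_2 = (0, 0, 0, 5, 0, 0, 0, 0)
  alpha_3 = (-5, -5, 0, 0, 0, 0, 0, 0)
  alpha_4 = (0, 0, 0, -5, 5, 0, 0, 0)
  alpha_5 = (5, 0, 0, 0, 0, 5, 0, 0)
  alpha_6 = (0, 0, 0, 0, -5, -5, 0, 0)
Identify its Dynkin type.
Compute the Cartan integers a_ij = 2(alpha_i, alpha_j)/(alpha_j, alpha_j); the resulting 6x6 Cartan matrix is
[[2, 0, -1, 0, 0, 0], [0, 2, 0, -1, 0, 0], [-1, 0, 2, 0, -1, 0], [0, -2, 0, 2, 0, -1], [0, 0, -1, 0, 2, -1], [0, 0, 0, -1, -1, 2]].
The roots have two lengths (squared-length ratio 2:1); the short ones are alpha_{2}. The associated Dynkin diagram is a chain of 6 nodes with a double edge at one end; the terminal node there is the unique short simple root (B_6), so the type is B_6 (the algebra so(13)).

type B_6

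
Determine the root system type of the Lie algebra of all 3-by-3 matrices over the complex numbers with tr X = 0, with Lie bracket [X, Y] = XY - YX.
This is sl(3), which has dimension 3^2 - 1 = 8 and rank 3 - 1 = 2 (a Cartan subalgebra is the diagonal traceless matrices). In the classification of classical Lie algebras, the special linear algebra sl(n+1) has type A_n; here n = 2, so the Dynkin diagram is a chain of 2 nodes with single edges (A_2). Hence the type is A_2.

A2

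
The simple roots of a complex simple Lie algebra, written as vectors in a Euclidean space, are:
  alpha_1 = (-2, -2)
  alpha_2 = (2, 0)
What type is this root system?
Compute the Cartan integers a_ij = 2(alpha_i, alpha_j)/(alpha_j, alpha_j); the resulting 2x2 Cartan matrix is
[[2, -2], [-1, 2]].
The roots have two lengths (squared-length ratio 2:1); the short ones are alpha_{2}. The associated Dynkin diagram is a chain of 2 nodes with a double edge at one end; the terminal node there is the unique short simple root (B_2), so the type is B_2 (the algebra so(5)).

type B_2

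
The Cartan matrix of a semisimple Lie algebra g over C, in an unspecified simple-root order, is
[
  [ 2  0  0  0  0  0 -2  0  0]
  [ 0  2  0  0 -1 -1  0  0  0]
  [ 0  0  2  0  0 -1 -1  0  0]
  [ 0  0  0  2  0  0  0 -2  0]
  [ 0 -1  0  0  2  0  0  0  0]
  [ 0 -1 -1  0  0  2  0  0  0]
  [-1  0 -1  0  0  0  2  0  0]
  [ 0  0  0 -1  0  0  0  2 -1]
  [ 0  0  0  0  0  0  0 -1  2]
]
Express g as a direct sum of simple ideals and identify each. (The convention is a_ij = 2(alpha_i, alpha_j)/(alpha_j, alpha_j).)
type C_3 ⊕ type C_6

The diagram associated to this matrix has two connected components: the simple roots {alpha_4, alpha_8, alpha_9} form a chain of 3 nodes with a double edge at one end; the terminal node there is the unique long simple root (C_3), and {alpha_1, alpha_2, alpha_3, alpha_5, alpha_6, alpha_7} form a chain of 6 nodes with a double edge at one end; the terminal node there is the unique long simple root (C_6). A semisimple Lie algebra decomposes uniquely as the direct sum of simple ideals, one per connected component of its Dynkin diagram, so g ≅ C_3 ⊕ C_6 (dimension 21 + 78 = 99).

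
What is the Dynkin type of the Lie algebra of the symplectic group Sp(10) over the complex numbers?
C_5

This is sp(10), which has dimension 10(10+1)/2 = 55 and rank 10/2 = 5. In the classification of classical Lie algebras, the symplectic algebra sp(2n) has type C_n; here n = 5, so the Dynkin diagram is a chain of 5 nodes with a double edge at one end; the terminal node there is the unique long simple root (C_5). Hence the type is C_5.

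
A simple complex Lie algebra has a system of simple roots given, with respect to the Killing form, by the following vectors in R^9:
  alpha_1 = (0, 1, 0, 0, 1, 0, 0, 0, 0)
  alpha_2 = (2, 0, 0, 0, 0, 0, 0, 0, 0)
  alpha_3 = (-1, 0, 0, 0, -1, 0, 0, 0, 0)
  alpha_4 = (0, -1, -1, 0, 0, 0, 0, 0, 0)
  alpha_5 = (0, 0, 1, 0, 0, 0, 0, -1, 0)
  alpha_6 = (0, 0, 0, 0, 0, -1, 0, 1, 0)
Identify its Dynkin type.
Compute the Cartan integers a_ij = 2(alpha_i, alpha_j)/(alpha_j, alpha_j); the resulting 6x6 Cartan matrix is
[[2, 0, -1, -1, 0, 0], [0, 2, -2, 0, 0, 0], [-1, -1, 2, 0, 0, 0], [-1, 0, 0, 2, -1, 0], [0, 0, 0, -1, 2, -1], [0, 0, 0, 0, -1, 2]].
The roots have two lengths (squared-length ratio 2:1); the short ones are alpha_{1,3,4,5,6}. The associated Dynkin diagram is a chain of 6 nodes with a double edge at one end; the terminal node there is the unique long simple root (C_6), so the type is C_6 (the algebra sp(12)).

C_6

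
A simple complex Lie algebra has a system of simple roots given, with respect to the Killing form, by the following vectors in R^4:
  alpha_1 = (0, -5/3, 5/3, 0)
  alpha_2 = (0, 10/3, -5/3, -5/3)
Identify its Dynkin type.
Compute the Cartan integers a_ij = 2(alpha_i, alpha_j)/(alpha_j, alpha_j); the resulting 2x2 Cartan matrix is
[[2, -1], [-3, 2]].
The roots have two lengths (squared-length ratio 3:1); the short ones are alpha_{1}. The associated Dynkin diagram is two nodes joined by a triple edge (G_2), so the type is G_2.

G2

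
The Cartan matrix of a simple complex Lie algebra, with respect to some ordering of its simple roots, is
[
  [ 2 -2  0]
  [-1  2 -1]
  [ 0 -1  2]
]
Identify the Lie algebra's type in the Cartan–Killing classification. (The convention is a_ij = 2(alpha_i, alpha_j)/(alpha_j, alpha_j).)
The matrix has rank 3 with 2's on the diagonal. Reading the off-diagonal entries as Dynkin edges (a single edge where a_ij = a_ji = -1; a double or triple edge where a_ij * a_ji = 2 or 3), the diagram is a chain of 3 nodes with a double edge at one end; the terminal node there is the unique long simple root (C_3). One simple-root ordering that puts it in standard form is (alpha_3, alpha_2, alpha_1). So the algebra is type C_3, i.e. sp(6).

type C_3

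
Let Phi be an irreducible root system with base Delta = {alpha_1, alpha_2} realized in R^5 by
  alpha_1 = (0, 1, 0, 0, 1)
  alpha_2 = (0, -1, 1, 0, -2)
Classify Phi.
Compute the Cartan integers a_ij = 2(alpha_i, alpha_j)/(alpha_j, alpha_j); the resulting 2x2 Cartan matrix is
[[2, -1], [-3, 2]].
The roots have two lengths (squared-length ratio 3:1); the short ones are alpha_{1}. The associated Dynkin diagram is two nodes joined by a triple edge (G_2), so the type is G_2.

G2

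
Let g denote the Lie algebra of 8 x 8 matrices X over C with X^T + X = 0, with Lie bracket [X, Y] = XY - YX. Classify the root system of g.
D_4

This is so(8) with 8 even, which has dimension 8(8-1)/2 = 28 and rank 8/2 = 4. In the classification of classical Lie algebras, the orthogonal algebra so(2n) in an even number of variables has type D_n; here n = 4, so the Dynkin diagram is a chain of 2 nodes with a fork of two nodes at one end (D_4). Hence the type is D_4.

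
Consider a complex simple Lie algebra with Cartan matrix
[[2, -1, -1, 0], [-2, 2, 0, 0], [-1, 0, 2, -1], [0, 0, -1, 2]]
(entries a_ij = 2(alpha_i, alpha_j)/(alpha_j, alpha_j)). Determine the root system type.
The matrix has rank 4 with 2's on the diagonal. Reading the off-diagonal entries as Dynkin edges (a single edge where a_ij = a_ji = -1; a double or triple edge where a_ij * a_ji = 2 or 3), the diagram is a chain of 4 nodes with a double edge at one end; the terminal node there is the unique long simple root (C_4). One simple-root ordering that puts it in standard form is (alpha_4, alpha_3, alpha_1, alpha_2). So the algebra is type C_4, i.e. sp(8).

C4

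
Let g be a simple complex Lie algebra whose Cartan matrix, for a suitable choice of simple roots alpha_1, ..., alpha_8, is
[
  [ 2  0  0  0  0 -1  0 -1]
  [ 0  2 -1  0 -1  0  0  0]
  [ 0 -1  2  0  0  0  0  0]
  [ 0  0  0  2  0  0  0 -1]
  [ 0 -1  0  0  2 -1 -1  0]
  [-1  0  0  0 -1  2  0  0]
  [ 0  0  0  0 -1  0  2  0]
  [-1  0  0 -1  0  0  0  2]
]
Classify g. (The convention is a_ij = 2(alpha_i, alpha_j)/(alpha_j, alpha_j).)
E_8

The matrix has rank 8 with 2's on the diagonal. Reading the off-diagonal entries as Dynkin edges (a single edge where a_ij = a_ji = -1; a double or triple edge where a_ij * a_ji = 2 or 3), the diagram is a chain of 7 nodes with one extra node attached to the third node from one end (E_8). One simple-root ordering that puts it in standard form is (alpha_3, alpha_7, alpha_2, alpha_5, alpha_6, alpha_1, alpha_8, alpha_4). So the algebra is type E_8.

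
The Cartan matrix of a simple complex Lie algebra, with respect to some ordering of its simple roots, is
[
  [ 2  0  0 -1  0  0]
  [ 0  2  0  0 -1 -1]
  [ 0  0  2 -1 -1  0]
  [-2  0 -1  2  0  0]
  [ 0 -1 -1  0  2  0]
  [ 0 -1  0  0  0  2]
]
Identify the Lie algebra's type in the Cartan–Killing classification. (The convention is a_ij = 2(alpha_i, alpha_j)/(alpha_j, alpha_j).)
type B_6

The matrix has rank 6 with 2's on the diagonal. Reading the off-diagonal entries as Dynkin edges (a single edge where a_ij = a_ji = -1; a double or triple edge where a_ij * a_ji = 2 or 3), the diagram is a chain of 6 nodes with a double edge at one end; the terminal node there is the unique short simple root (B_6). One simple-root ordering that puts it in standard form is (alpha_6, alpha_2, alpha_5, alpha_3, alpha_4, alpha_1). So the algebra is type B_6, i.e. so(13).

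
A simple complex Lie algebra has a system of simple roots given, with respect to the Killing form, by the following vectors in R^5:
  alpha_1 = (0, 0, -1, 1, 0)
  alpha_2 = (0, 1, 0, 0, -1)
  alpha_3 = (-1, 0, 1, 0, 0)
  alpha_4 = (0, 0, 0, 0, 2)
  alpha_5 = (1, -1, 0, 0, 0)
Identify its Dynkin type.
type C_5

Compute the Cartan integers a_ij = 2(alpha_i, alpha_j)/(alpha_j, alpha_j); the resulting 5x5 Cartan matrix is
[[2, 0, -1, 0, 0], [0, 2, 0, -1, -1], [-1, 0, 2, 0, -1], [0, -2, 0, 2, 0], [0, -1, -1, 0, 2]].
The roots have two lengths (squared-length ratio 2:1); the short ones are alpha_{1,2,3,5}. The associated Dynkin diagram is a chain of 5 nodes with a double edge at one end; the terminal node there is the unique long simple root (C_5), so the type is C_5 (the algebra sp(10)).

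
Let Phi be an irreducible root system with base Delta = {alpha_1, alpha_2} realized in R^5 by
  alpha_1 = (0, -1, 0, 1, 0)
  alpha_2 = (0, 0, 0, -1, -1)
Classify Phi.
Compute the Cartan integers a_ij = 2(alpha_i, alpha_j)/(alpha_j, alpha_j); the resulting 2x2 Cartan matrix is
[[2, -1], [-1, 2]].
All simple roots have the same length, so the diagram is simply laced. The associated Dynkin diagram is a chain of 2 nodes with single edges (A_2), so the type is A_2 (the algebra sl(3)).

A_2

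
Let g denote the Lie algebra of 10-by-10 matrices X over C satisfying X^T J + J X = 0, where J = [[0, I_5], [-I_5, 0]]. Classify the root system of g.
This is sp(10), which has dimension 10(10+1)/2 = 55 and rank 10/2 = 5. In the classification of classical Lie algebras, the symplectic algebra sp(2n) has type C_n; here n = 5, so the Dynkin diagram is a chain of 5 nodes with a double edge at one end; the terminal node there is the unique long simple root (C_5). Hence the type is C_5.

C_5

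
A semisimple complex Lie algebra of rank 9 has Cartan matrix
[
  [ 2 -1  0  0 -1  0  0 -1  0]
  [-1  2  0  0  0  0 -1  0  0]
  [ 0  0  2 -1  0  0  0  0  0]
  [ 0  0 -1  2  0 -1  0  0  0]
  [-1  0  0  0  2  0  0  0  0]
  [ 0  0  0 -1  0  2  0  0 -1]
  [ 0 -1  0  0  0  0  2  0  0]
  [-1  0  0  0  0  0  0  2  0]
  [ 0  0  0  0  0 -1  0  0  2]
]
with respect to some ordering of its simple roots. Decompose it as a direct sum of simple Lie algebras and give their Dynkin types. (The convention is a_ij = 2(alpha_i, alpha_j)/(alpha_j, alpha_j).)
The diagram associated to this matrix has two connected components: the simple roots {alpha_3, alpha_4, alpha_6, alpha_9} form a chain of 4 nodes with single edges (A_4), and {alpha_1, alpha_2, alpha_5, alpha_7, alpha_8} form a chain of 3 nodes with a fork of two nodes at one end (D_5). A semisimple Lie algebra decomposes uniquely as the direct sum of simple ideals, one per connected component of its Dynkin diagram, so g ≅ A_4 ⊕ D_5 (dimension 24 + 45 = 69).

A_4 (sl(5)) + D_5 (so(10))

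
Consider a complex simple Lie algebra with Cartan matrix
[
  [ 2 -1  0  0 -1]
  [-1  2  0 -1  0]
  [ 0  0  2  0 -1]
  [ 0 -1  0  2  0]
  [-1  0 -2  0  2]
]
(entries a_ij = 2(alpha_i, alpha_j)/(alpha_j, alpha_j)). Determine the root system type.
The matrix has rank 5 with 2's on the diagonal. Reading the off-diagonal entries as Dynkin edges (a single edge where a_ij = a_ji = -1; a double or triple edge where a_ij * a_ji = 2 or 3), the diagram is a chain of 5 nodes with a double edge at one end; the terminal node there is the unique short simple root (B_5). One simple-root ordering that puts it in standard form is (alpha_4, alpha_2, alpha_1, alpha_5, alpha_3). So the algebra is type B_5, i.e. so(11).

B_5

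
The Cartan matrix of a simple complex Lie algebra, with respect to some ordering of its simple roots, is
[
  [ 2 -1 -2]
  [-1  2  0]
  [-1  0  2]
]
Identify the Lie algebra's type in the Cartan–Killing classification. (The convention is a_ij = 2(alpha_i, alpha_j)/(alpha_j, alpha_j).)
B3

The matrix has rank 3 with 2's on the diagonal. Reading the off-diagonal entries as Dynkin edges (a single edge where a_ij = a_ji = -1; a double or triple edge where a_ij * a_ji = 2 or 3), the diagram is a chain of 3 nodes with a double edge at one end; the terminal node there is the unique short simple root (B_3). One simple-root ordering that puts it in standard form is (alpha_2, alpha_1, alpha_3). So the algebra is type B_3, i.e. so(7).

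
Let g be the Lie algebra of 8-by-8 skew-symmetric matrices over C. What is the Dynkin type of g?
D_4

This is so(8) with 8 even, which has dimension 8(8-1)/2 = 28 and rank 8/2 = 4. In the classification of classical Lie algebras, the orthogonal algebra so(2n) in an even number of variables has type D_n; here n = 4, so the Dynkin diagram is a chain of 2 nodes with a fork of two nodes at one end (D_4). Hence the type is D_4.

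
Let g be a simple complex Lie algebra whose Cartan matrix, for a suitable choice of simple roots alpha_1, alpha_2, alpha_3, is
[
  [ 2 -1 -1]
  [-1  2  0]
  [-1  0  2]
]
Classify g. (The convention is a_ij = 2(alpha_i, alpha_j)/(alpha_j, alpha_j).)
The matrix has rank 3 with 2's on the diagonal. Reading the off-diagonal entries as Dynkin edges (a single edge where a_ij = a_ji = -1; a double or triple edge where a_ij * a_ji = 2 or 3), the diagram is a chain of 3 nodes with single edges (A_3). One simple-root ordering that puts it in standard form is (alpha_2, alpha_1, alpha_3). So the algebra is type A_3, i.e. sl(4).

type A_3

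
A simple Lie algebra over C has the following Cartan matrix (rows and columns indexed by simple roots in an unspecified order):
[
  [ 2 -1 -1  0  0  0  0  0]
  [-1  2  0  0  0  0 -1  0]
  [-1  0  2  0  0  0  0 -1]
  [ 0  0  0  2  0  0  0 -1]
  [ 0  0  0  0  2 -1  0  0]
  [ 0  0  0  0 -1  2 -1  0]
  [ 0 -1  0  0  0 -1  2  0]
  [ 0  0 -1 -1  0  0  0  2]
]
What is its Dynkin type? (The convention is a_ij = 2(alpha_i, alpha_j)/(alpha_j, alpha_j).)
A8

The matrix has rank 8 with 2's on the diagonal. Reading the off-diagonal entries as Dynkin edges (a single edge where a_ij = a_ji = -1; a double or triple edge where a_ij * a_ji = 2 or 3), the diagram is a chain of 8 nodes with single edges (A_8). One simple-root ordering that puts it in standard form is (alpha_5, alpha_6, alpha_7, alpha_2, alpha_1, alpha_3, alpha_8, alpha_4). So the algebra is type A_8, i.e. sl(9).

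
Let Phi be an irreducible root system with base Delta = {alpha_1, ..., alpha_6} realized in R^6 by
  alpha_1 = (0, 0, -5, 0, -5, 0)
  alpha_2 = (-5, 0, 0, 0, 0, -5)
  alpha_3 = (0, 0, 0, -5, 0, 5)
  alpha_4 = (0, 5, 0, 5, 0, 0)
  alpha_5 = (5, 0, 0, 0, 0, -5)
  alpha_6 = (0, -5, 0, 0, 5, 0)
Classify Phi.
Compute the Cartan integers a_ij = 2(alpha_i, alpha_j)/(alpha_j, alpha_j); the resulting 6x6 Cartan matrix is
[[2, 0, 0, 0, 0, -1], [0, 2, -1, 0, 0, 0], [0, -1, 2, -1, -1, 0], [0, 0, -1, 2, 0, -1], [0, 0, -1, 0, 2, 0], [-1, 0, 0, -1, 0, 2]].
All simple roots have the same length, so the diagram is simply laced. The associated Dynkin diagram is a chain of 4 nodes with a fork of two nodes at one end (D_6), so the type is D_6 (the algebra so(12)).

D_6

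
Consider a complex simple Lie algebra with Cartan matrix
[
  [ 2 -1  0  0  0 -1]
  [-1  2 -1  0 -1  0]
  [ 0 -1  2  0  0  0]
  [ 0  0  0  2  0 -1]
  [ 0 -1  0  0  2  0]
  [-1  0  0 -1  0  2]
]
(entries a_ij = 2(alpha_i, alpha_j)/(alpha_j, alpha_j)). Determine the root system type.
The matrix has rank 6 with 2's on the diagonal. Reading the off-diagonal entries as Dynkin edges (a single edge where a_ij = a_ji = -1; a double or triple edge where a_ij * a_ji = 2 or 3), the diagram is a chain of 4 nodes with a fork of two nodes at one end (D_6). One simple-root ordering that puts it in standard form is (alpha_4, alpha_6, alpha_1, alpha_2, alpha_3, alpha_5). So the algebra is type D_6, i.e. so(12).

D_6 (so(12))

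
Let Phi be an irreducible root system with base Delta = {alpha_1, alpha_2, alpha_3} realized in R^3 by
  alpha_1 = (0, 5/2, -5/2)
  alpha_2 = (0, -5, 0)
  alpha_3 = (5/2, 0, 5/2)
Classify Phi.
Compute the Cartan integers a_ij = 2(alpha_i, alpha_j)/(alpha_j, alpha_j); the resulting 3x3 Cartan matrix is
[[2, -1, -1], [-2, 2, 0], [-1, 0, 2]].
The roots have two lengths (squared-length ratio 2:1); the short ones are alpha_{1,3}. The associated Dynkin diagram is a chain of 3 nodes with a double edge at one end; the terminal node there is the unique long simple root (C_3), so the type is C_3 (the algebra sp(6)).

C_3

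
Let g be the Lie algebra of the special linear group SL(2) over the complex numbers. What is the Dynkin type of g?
A_1

This is sl(2), which has dimension 2^2 - 1 = 3 and rank 2 - 1 = 1 (a Cartan subalgebra is the diagonal traceless matrices). In the classification of classical Lie algebras, the special linear algebra sl(n+1) has type A_n; here n = 1, so the Dynkin diagram is a chain of 1 nodes with single edges (A_1). Hence the type is A_1.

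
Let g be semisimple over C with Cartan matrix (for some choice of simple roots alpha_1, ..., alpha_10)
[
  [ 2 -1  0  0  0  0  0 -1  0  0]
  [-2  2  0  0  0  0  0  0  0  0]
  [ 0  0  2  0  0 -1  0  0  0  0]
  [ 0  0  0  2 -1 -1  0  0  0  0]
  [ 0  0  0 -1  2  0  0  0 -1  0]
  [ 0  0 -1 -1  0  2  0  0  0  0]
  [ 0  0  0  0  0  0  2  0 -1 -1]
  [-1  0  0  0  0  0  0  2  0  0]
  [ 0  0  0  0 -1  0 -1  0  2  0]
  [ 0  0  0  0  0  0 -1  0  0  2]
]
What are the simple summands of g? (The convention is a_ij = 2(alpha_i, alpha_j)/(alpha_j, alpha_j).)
A7 ⊕ C3

The diagram associated to this matrix has two connected components: the simple roots {alpha_3, alpha_4, alpha_5, alpha_6, alpha_7, alpha_9, alpha_10} form a chain of 7 nodes with single edges (A_7), and {alpha_1, alpha_2, alpha_8} form a chain of 3 nodes with a double edge at one end; the terminal node there is the unique long simple root (C_3). A semisimple Lie algebra decomposes uniquely as the direct sum of simple ideals, one per connected component of its Dynkin diagram, so g ≅ A_7 ⊕ C_3 (dimension 63 + 21 = 84).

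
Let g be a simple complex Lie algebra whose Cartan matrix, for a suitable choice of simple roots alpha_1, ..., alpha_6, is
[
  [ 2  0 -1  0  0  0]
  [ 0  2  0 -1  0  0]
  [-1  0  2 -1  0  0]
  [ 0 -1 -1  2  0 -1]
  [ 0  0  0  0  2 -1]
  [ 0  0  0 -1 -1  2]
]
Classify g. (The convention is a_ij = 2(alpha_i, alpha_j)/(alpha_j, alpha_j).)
E_6

The matrix has rank 6 with 2's on the diagonal. Reading the off-diagonal entries as Dynkin edges (a single edge where a_ij = a_ji = -1; a double or triple edge where a_ij * a_ji = 2 or 3), the diagram is a chain of 5 nodes with one extra node attached to the third node from one end (E_6). One simple-root ordering that puts it in standard form is (alpha_5, alpha_2, alpha_6, alpha_4, alpha_3, alpha_1). So the algebra is type E_6.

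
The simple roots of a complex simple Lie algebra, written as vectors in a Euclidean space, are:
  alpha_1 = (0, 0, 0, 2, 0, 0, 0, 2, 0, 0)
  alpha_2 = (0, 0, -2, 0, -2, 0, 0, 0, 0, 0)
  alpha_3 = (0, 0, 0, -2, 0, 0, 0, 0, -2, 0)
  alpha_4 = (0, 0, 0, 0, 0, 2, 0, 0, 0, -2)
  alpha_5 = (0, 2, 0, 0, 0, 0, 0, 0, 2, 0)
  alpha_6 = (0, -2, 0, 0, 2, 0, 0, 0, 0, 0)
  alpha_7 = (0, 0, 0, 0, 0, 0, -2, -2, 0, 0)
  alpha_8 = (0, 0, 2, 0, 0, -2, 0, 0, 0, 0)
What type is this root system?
Compute the Cartan integers a_ij = 2(alpha_i, alpha_j)/(alpha_j, alpha_j); the resulting 8x8 Cartan matrix is
[[2, 0, -1, 0, 0, 0, -1, 0], [0, 2, 0, 0, 0, -1, 0, -1], [-1, 0, 2, 0, -1, 0, 0, 0], [0, 0, 0, 2, 0, 0, 0, -1], [0, 0, -1, 0, 2, -1, 0, 0], [0, -1, 0, 0, -1, 2, 0, 0], [-1, 0, 0, 0, 0, 0, 2, 0], [0, -1, 0, -1, 0, 0, 0, 2]].
All simple roots have the same length, so the diagram is simply laced. The associated Dynkin diagram is a chain of 8 nodes with single edges (A_8), so the type is A_8 (the algebra sl(9)).

A_8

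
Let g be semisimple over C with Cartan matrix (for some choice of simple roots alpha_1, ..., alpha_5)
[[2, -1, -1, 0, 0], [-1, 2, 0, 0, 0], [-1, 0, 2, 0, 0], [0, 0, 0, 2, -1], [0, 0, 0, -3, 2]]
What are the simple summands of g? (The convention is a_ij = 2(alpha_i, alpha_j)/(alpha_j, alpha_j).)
The diagram associated to this matrix has two connected components: the simple roots {alpha_1, alpha_2, alpha_3} form a chain of 3 nodes with single edges (A_3), and {alpha_4, alpha_5} form two nodes joined by a triple edge (G_2). A semisimple Lie algebra decomposes uniquely as the direct sum of simple ideals, one per connected component of its Dynkin diagram, so g ≅ A_3 ⊕ G_2 (dimension 15 + 14 = 29).

A3 + G2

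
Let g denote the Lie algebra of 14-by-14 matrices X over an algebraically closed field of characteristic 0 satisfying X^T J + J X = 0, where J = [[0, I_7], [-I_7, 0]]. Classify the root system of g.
type C_7

This is sp(14), which has dimension 14(14+1)/2 = 105 and rank 14/2 = 7. In the classification of classical Lie algebras, the symplectic algebra sp(2n) has type C_n; here n = 7, so the Dynkin diagram is a chain of 7 nodes with a double edge at one end; the terminal node there is the unique long simple root (C_7). Hence the type is C_7.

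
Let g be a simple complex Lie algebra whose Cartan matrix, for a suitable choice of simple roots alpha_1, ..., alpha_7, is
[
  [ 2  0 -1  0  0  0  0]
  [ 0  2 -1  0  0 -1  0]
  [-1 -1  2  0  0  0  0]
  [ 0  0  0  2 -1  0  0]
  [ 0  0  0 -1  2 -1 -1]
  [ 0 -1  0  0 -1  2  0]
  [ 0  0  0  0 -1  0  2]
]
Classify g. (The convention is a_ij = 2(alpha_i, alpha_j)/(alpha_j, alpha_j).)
The matrix has rank 7 with 2's on the diagonal. Reading the off-diagonal entries as Dynkin edges (a single edge where a_ij = a_ji = -1; a double or triple edge where a_ij * a_ji = 2 or 3), the diagram is a chain of 5 nodes with a fork of two nodes at one end (D_7). One simple-root ordering that puts it in standard form is (alpha_1, alpha_3, alpha_2, alpha_6, alpha_5, alpha_4, alpha_7). So the algebra is type D_7, i.e. so(14).

D_7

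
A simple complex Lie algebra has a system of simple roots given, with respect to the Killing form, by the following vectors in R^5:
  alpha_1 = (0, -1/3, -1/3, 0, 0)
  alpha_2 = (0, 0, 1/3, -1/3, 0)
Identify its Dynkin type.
Compute the Cartan integers a_ij = 2(alpha_i, alpha_j)/(alpha_j, alpha_j); the resulting 2x2 Cartan matrix is
[[2, -1], [-1, 2]].
All simple roots have the same length, so the diagram is simply laced. The associated Dynkin diagram is a chain of 2 nodes with single edges (A_2), so the type is A_2 (the algebra sl(3)).

A_2 (sl(3))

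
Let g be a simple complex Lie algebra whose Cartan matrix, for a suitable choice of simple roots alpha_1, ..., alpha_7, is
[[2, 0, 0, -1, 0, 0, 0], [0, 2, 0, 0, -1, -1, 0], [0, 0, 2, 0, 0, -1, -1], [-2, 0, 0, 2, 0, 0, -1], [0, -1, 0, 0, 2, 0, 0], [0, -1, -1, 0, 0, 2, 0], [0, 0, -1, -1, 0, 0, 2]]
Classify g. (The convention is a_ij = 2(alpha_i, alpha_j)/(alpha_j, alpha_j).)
The matrix has rank 7 with 2's on the diagonal. Reading the off-diagonal entries as Dynkin edges (a single edge where a_ij = a_ji = -1; a double or triple edge where a_ij * a_ji = 2 or 3), the diagram is a chain of 7 nodes with a double edge at one end; the terminal node there is the unique short simple root (B_7). One simple-root ordering that puts it in standard form is (alpha_5, alpha_2, alpha_6, alpha_3, alpha_7, alpha_4, alpha_1). So the algebra is type B_7, i.e. so(15).

B_7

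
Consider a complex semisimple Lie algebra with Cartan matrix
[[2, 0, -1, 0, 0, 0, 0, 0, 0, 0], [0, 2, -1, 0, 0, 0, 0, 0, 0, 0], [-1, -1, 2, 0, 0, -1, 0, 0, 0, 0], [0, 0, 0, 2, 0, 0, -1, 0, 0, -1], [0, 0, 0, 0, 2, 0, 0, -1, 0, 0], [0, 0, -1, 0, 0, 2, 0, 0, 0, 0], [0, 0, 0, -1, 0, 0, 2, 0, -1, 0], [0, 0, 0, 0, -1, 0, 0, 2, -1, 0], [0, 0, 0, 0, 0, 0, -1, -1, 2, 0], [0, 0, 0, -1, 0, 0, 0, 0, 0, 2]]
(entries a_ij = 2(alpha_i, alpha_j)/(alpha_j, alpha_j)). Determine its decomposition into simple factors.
The diagram associated to this matrix has two connected components: the simple roots {alpha_4, alpha_5, alpha_7, alpha_8, alpha_9, alpha_10} form a chain of 6 nodes with single edges (A_6), and {alpha_1, alpha_2, alpha_3, alpha_6} form a chain of 2 nodes with a fork of two nodes at one end (D_4). A semisimple Lie algebra decomposes uniquely as the direct sum of simple ideals, one per connected component of its Dynkin diagram, so g ≅ A_6 ⊕ D_4 (dimension 48 + 28 = 76).

A6 + D4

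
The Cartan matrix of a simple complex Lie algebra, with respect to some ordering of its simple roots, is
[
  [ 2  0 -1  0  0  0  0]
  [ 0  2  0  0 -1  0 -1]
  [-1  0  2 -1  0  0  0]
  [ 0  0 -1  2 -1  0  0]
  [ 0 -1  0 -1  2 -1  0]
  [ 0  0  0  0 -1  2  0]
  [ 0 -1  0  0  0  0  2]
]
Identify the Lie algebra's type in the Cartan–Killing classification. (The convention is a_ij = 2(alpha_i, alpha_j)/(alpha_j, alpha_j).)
E_7

The matrix has rank 7 with 2's on the diagonal. Reading the off-diagonal entries as Dynkin edges (a single edge where a_ij = a_ji = -1; a double or triple edge where a_ij * a_ji = 2 or 3), the diagram is a chain of 6 nodes with one extra node attached to the third node from one end (E_7). One simple-root ordering that puts it in standard form is (alpha_7, alpha_6, alpha_2, alpha_5, alpha_4, alpha_3, alpha_1). So the algebra is type E_7.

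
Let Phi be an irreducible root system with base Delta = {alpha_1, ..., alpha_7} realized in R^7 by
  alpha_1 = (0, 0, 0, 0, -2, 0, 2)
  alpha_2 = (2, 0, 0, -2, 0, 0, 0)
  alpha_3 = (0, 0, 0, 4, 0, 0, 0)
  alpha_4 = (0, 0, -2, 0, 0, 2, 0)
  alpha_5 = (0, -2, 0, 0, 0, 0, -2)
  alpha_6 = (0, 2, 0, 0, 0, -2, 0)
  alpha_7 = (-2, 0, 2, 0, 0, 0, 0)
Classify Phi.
Compute the Cartan integers a_ij = 2(alpha_i, alpha_j)/(alpha_j, alpha_j); the resulting 7x7 Cartan matrix is
[[2, 0, 0, 0, -1, 0, 0], [0, 2, -1, 0, 0, 0, -1], [0, -2, 2, 0, 0, 0, 0], [0, 0, 0, 2, 0, -1, -1], [-1, 0, 0, 0, 2, -1, 0], [0, 0, 0, -1, -1, 2, 0], [0, -1, 0, -1, 0, 0, 2]].
The roots have two lengths (squared-length ratio 2:1); the short ones are alpha_{1,2,4,5,6,7}. The associated Dynkin diagram is a chain of 7 nodes with a double edge at one end; the terminal node there is the unique long simple root (C_7), so the type is C_7 (the algebra sp(14)).

type C_7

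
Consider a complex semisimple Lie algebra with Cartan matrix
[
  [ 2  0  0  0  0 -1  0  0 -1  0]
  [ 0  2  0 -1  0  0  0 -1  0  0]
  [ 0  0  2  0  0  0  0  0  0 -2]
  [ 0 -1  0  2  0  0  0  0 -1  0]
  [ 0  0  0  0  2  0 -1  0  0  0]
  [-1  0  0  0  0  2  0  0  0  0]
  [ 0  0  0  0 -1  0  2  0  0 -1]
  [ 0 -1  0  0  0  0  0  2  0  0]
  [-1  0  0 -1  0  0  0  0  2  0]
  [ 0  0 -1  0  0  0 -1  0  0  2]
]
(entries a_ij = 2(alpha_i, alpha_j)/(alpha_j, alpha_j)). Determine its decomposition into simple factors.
The diagram associated to this matrix has two connected components: the simple roots {alpha_1, alpha_2, alpha_4, alpha_6, alpha_8, alpha_9} form a chain of 6 nodes with single edges (A_6), and {alpha_3, alpha_5, alpha_7, alpha_10} form a chain of 4 nodes with a double edge at one end; the terminal node there is the unique long simple root (C_4). A semisimple Lie algebra decomposes uniquely as the direct sum of simple ideals, one per connected component of its Dynkin diagram, so g ≅ A_6 ⊕ C_4 (dimension 48 + 36 = 84).

type A_6 + type C_4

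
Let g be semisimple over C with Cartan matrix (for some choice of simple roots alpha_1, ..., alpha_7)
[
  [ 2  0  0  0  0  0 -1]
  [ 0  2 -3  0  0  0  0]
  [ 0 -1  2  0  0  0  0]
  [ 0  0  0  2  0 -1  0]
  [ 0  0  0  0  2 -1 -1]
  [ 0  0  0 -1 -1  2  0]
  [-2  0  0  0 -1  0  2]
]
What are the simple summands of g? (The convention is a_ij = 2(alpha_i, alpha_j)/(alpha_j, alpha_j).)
type B_5 + type G_2

The diagram associated to this matrix has two connected components: the simple roots {alpha_1, alpha_4, alpha_5, alpha_6, alpha_7} form a chain of 5 nodes with a double edge at one end; the terminal node there is the unique short simple root (B_5), and {alpha_2, alpha_3} form two nodes joined by a triple edge (G_2). A semisimple Lie algebra decomposes uniquely as the direct sum of simple ideals, one per connected component of its Dynkin diagram, so g ≅ B_5 ⊕ G_2 (dimension 55 + 14 = 69).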